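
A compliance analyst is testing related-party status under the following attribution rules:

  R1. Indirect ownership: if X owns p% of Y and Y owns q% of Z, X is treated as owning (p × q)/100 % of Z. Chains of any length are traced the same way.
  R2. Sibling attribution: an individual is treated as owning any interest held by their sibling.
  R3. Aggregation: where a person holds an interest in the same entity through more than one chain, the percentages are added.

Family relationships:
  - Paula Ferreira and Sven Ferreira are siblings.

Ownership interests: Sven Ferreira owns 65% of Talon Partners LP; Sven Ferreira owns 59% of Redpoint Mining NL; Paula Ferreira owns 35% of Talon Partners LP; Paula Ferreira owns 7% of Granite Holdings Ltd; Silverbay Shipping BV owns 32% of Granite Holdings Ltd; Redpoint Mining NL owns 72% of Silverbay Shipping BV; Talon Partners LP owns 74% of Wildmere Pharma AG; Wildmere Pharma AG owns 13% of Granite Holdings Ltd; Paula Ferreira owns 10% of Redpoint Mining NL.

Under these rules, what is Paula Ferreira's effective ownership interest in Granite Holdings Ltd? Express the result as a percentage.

32.5176%

By sibling attribution (R2), Paula Ferreira is treated as also owning Sven Ferreira's interest in Talon Partners LP, giving 35% + 65% = 100%.
By sibling attribution (R2), Paula Ferreira is treated as also owning Sven Ferreira's interest in Redpoint Mining NL, giving 10% + 59% = 69%.
Chain via Talon Partners LP → Wildmere Pharma AG (R1): 100% × 74% × 13% = 9.62% of Granite Holdings Ltd.
Chain via Redpoint Mining NL → Silverbay Shipping BV (R1): 69% × 72% × 32% = 15.8976% of Granite Holdings Ltd.
Direct interest in Granite Holdings Ltd: 7%.
Aggregating (R3): 9.62% + 15.8976% + 7% = 32.5176%.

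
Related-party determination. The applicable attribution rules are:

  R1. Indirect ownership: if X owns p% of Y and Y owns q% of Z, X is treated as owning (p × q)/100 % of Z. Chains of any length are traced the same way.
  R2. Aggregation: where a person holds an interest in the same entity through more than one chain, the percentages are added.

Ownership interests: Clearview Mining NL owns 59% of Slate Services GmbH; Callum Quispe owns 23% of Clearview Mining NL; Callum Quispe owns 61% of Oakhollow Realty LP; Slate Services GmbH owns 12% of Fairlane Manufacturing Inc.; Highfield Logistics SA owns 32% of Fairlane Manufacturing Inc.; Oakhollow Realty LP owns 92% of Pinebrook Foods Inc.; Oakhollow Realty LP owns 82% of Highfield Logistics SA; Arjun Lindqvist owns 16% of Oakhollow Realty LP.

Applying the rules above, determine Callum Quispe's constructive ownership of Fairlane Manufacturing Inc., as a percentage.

17.6348%

Chain via Clearview Mining NL → Slate Services GmbH (R1): 23% × 59% × 12% = 1.6284% of Fairlane Manufacturing Inc.
Chain via Oakhollow Realty LP → Highfield Logistics SA (R1): 61% × 82% × 32% = 16.0064% of Fairlane Manufacturing Inc.
Aggregating (R2): 1.6284% + 16.0064% = 17.6348%.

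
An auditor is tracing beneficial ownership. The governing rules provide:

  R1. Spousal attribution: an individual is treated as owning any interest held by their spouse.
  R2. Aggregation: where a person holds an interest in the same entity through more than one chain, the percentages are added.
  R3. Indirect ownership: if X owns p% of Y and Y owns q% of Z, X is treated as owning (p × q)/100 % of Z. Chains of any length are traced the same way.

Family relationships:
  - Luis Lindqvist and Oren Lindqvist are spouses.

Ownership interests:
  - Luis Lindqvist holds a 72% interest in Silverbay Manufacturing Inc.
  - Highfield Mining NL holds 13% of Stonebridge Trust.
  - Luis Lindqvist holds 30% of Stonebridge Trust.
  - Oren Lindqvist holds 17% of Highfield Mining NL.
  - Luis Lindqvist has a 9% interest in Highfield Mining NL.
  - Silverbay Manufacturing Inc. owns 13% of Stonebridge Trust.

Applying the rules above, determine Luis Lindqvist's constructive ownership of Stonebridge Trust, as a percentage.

42.74%

By spousal attribution (R1), Luis Lindqvist is treated as also owning Oren Lindqvist's interest in Highfield Mining NL, giving 9% + 17% = 26%.
Chain via Silverbay Manufacturing Inc. (R3): 72% × 13% = 9.36% of Stonebridge Trust.
Chain via Highfield Mining NL (R3): 26% × 13% = 3.38% of Stonebridge Trust.
Direct interest in Stonebridge Trust: 30%.
Aggregating (R2): 9.36% + 3.38% + 30% = 42.74%.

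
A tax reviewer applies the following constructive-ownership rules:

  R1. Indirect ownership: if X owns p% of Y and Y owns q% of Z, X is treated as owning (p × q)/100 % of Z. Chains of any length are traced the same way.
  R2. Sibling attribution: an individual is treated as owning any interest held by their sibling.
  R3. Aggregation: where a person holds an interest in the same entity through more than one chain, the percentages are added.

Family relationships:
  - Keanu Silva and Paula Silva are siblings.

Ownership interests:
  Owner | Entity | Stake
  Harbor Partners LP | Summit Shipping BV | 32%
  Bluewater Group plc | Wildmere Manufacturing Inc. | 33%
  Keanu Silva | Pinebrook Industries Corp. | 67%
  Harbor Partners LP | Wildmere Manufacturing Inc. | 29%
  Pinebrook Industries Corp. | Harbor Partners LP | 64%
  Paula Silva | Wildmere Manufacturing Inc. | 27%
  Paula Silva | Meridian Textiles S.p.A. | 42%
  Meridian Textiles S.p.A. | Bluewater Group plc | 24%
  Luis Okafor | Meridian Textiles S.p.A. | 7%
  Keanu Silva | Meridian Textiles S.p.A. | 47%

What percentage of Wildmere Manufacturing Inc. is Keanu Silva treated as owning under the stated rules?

By sibling attribution (R2), Keanu Silva is treated as also owning Paula Silva's interest in Meridian Textiles S.p.A, giving 47% + 42% = 89%.
By sibling attribution (R2), Keanu Silva is treated as owning Paula Silva's 27% interest in Wildmere Manufacturing Inc.
Chain via Pinebrook Industries Corp. → Harbor Partners LP (R1): 67% × 64% × 29% = 12.4352% of Wildmere Manufacturing Inc.
Chain via Meridian Textiles S.p.A. → Bluewater Group plc (R1): 89% × 24% × 33% = 7.0488% of Wildmere Manufacturing Inc.
Direct interest in Wildmere Manufacturing Inc: 27%.
Aggregating (R3): 12.4352% + 7.0488% + 27% = 46.484%.

46.484%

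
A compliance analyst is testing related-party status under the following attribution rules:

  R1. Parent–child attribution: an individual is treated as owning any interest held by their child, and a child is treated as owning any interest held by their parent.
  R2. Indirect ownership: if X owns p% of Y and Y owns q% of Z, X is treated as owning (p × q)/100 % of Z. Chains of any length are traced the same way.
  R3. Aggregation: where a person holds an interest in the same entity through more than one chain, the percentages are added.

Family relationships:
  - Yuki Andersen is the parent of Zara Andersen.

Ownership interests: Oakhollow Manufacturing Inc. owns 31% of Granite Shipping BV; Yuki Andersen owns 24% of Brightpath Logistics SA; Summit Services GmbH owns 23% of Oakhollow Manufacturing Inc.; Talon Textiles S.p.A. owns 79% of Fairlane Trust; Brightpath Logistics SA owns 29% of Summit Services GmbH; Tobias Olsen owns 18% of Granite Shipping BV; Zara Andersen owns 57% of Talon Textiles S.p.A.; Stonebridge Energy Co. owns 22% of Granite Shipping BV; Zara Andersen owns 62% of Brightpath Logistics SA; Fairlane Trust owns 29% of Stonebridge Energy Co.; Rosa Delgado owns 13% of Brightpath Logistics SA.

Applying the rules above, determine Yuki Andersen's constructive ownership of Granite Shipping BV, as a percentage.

4.651136%

By parent–child attribution (R1), Yuki Andersen is treated as also owning Zara Andersen's interest in Brightpath Logistics SA, giving 24% + 62% = 86%.
By parent–child attribution (R1), Yuki Andersen is treated as owning Zara Andersen's 57% interest in Talon Textiles S.p.A.
Chain via Brightpath Logistics SA → Summit Services GmbH → Oakhollow Manufacturing Inc. (R2): 86% × 29% × 23% × 31% = 1.778222% of Granite Shipping BV.
Chain via Talon Textiles S.p.A. → Fairlane Trust → Stonebridge Energy Co. (R2): 57% × 79% × 29% × 22% = 2.872914% of Granite Shipping BV.
Aggregating (R3): 1.778222% + 2.872914% = 4.651136%.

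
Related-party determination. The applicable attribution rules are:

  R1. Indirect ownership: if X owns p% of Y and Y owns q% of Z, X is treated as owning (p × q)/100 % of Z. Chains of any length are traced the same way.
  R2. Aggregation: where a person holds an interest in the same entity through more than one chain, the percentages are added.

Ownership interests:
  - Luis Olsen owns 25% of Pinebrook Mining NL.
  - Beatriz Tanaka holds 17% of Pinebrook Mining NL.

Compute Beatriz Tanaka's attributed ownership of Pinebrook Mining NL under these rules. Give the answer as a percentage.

Direct interest in Pinebrook Mining NL: 17%.

17%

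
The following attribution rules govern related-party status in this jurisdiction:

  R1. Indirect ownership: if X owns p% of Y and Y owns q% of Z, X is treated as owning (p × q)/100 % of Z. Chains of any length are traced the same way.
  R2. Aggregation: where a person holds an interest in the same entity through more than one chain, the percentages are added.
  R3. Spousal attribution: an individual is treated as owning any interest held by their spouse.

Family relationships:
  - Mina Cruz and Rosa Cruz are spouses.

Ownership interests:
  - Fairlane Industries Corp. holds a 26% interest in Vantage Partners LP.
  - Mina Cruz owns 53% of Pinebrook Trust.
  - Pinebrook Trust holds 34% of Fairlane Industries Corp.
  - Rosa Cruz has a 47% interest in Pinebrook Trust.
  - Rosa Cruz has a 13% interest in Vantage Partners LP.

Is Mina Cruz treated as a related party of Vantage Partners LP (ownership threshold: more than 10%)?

Yes

By spousal attribution (R3), Mina Cruz is treated as also owning Rosa Cruz's interest in Pinebrook Trust, giving 53% + 47% = 100%.
By spousal attribution (R3), Mina Cruz is treated as owning Rosa Cruz's 13% interest in Vantage Partners LP.
Chain via Pinebrook Trust → Fairlane Industries Corp. (R1): 100% × 34% × 26% = 8.84% of Vantage Partners LP.
Direct interest in Vantage Partners LP: 13%.
Aggregating (R2): 8.84% + 13% = 21.84%.
21.84% exceeds the 10% threshold, so Mina is a related party to Vantage Partners LP.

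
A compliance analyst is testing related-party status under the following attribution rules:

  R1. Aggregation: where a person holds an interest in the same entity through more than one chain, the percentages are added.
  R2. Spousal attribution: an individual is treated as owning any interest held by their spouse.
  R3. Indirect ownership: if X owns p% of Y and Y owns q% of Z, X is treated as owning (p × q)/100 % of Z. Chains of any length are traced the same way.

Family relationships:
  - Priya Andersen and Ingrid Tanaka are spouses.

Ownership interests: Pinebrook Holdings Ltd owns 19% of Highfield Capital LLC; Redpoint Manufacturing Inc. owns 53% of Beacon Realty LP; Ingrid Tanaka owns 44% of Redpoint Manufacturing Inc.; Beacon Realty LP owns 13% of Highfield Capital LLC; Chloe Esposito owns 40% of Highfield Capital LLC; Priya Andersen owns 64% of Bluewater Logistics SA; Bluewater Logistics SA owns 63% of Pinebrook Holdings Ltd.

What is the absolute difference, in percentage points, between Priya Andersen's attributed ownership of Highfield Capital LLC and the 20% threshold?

9.3076

By spousal attribution (R2), Priya Andersen is treated as owning Ingrid Tanaka's 44% interest in Redpoint Manufacturing Inc.
Chain via Bluewater Logistics SA → Pinebrook Holdings Ltd (R3): 64% × 63% × 19% = 7.6608% of Highfield Capital LLC.
Chain via Redpoint Manufacturing Inc. → Beacon Realty LP (R3): 44% × 53% × 13% = 3.0316% of Highfield Capital LLC.
Aggregating (R1): 7.6608% + 3.0316% = 10.6924%.
10.6924% falls short of the 20% threshold by 9.3076 percentage points.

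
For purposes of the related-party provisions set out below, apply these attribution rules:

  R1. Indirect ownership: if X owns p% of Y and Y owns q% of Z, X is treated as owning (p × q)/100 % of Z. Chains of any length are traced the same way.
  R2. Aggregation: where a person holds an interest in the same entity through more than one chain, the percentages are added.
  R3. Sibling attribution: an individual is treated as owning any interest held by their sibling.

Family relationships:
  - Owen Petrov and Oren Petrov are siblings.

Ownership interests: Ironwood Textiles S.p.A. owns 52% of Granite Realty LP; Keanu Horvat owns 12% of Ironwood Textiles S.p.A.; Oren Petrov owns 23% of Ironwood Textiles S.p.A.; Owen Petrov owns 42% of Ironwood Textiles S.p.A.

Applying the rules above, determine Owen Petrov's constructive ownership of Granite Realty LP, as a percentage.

By sibling attribution (R3), Owen Petrov is treated as also owning Oren Petrov's interest in Ironwood Textiles S.p.A, giving 42% + 23% = 65%.
Chain via Ironwood Textiles S.p.A. (R1): 65% × 52% = 33.8% of Granite Realty LP.

33.8%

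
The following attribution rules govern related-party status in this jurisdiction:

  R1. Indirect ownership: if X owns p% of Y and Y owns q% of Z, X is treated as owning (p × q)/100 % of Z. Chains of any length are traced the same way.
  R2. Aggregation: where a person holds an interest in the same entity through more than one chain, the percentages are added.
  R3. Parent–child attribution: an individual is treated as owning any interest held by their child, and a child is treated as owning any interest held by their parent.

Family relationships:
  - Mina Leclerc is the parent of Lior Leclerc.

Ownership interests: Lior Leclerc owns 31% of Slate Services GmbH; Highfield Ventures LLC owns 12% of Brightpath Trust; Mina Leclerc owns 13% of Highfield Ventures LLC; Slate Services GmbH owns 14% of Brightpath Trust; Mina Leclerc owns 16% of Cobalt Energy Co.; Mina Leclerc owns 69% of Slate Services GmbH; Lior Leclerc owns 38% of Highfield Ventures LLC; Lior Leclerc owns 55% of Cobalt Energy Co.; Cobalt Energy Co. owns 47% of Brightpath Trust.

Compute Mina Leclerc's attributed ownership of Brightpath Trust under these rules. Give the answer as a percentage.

53.49%

By parent–child attribution (R3), Mina Leclerc is treated as also owning Lior Leclerc's interest in Cobalt Energy Co, giving 16% + 55% = 71%.
By parent–child attribution (R3), Mina Leclerc is treated as also owning Lior Leclerc's interest in Highfield Ventures LLC, giving 13% + 38% = 51%.
By parent–child attribution (R3), Mina Leclerc is treated as also owning Lior Leclerc's interest in Slate Services GmbH, giving 69% + 31% = 100%.
Chain via Cobalt Energy Co. (R1): 71% × 47% = 33.37% of Brightpath Trust.
Chain via Highfield Ventures LLC (R1): 51% × 12% = 6.12% of Brightpath Trust.
Chain via Slate Services GmbH (R1): 100% × 14% = 14% of Brightpath Trust.
Aggregating (R2): 33.37% + 6.12% + 14% = 53.49%.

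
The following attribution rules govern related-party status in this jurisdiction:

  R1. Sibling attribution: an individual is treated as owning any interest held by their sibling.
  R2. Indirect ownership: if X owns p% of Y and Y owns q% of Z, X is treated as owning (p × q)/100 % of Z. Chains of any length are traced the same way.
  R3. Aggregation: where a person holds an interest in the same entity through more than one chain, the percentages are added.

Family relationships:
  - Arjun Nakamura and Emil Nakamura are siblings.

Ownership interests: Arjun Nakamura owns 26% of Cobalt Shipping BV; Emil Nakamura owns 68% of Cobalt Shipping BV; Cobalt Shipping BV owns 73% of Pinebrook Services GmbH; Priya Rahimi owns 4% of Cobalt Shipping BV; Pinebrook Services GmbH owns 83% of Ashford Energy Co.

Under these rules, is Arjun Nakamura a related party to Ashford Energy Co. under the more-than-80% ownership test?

No

By sibling attribution (R1), Arjun Nakamura is treated as also owning Emil Nakamura's interest in Cobalt Shipping BV, giving 26% + 68% = 94%.
Chain via Cobalt Shipping BV → Pinebrook Services GmbH (R2): 94% × 73% × 83% = 56.9546% of Ashford Energy Co.
56.9546% does not exceed the 80% threshold, so Arjun is not a related party to Ashford Energy Co.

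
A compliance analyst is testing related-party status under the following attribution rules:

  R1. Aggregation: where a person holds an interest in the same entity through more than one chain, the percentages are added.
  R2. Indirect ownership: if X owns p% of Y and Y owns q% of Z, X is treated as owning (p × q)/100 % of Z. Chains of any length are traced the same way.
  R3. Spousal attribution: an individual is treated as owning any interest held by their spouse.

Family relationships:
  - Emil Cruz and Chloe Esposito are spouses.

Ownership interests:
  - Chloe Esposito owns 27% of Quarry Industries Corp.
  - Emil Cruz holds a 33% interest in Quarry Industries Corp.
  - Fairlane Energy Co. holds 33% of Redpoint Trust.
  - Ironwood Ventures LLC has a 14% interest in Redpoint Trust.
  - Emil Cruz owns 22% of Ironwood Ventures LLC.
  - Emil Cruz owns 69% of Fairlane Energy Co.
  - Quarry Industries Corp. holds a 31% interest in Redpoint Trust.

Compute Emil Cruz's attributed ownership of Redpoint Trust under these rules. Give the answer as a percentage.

44.45%

By spousal attribution (R3), Emil Cruz is treated as also owning Chloe Esposito's interest in Quarry Industries Corp, giving 33% + 27% = 60%.
Chain via Quarry Industries Corp. (R2): 60% × 31% = 18.6% of Redpoint Trust.
Chain via Ironwood Ventures LLC (R2): 22% × 14% = 3.08% of Redpoint Trust.
Chain via Fairlane Energy Co. (R2): 69% × 33% = 22.77% of Redpoint Trust.
Aggregating (R1): 18.6% + 3.08% + 22.77% = 44.45%.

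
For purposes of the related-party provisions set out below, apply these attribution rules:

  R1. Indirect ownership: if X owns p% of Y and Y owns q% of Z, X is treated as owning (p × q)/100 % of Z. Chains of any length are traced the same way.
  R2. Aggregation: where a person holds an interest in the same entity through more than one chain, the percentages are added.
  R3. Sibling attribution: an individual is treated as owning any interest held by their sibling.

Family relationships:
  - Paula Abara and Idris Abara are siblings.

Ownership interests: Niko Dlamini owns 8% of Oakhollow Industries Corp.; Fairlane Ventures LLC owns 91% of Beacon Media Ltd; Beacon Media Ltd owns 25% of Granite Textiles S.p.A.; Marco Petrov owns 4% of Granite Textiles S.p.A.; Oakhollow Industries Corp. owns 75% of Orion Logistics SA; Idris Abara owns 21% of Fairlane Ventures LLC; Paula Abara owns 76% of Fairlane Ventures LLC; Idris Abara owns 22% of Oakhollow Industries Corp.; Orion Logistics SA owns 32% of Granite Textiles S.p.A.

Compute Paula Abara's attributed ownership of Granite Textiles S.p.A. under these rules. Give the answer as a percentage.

By sibling attribution (R3), Paula Abara is treated as also owning Idris Abara's interest in Fairlane Ventures LLC, giving 76% + 21% = 97%.
By sibling attribution (R3), Paula Abara is treated as owning Idris Abara's 22% interest in Oakhollow Industries Corp.
Chain via Fairlane Ventures LLC → Beacon Media Ltd (R1): 97% × 91% × 25% = 22.0675% of Granite Textiles S.p.A.
Chain via Oakhollow Industries Corp. → Orion Logistics SA (R1): 22% × 75% × 32% = 5.28% of Granite Textiles S.p.A.
Aggregating (R2): 22.0675% + 5.28% = 27.3475%.

27.3475%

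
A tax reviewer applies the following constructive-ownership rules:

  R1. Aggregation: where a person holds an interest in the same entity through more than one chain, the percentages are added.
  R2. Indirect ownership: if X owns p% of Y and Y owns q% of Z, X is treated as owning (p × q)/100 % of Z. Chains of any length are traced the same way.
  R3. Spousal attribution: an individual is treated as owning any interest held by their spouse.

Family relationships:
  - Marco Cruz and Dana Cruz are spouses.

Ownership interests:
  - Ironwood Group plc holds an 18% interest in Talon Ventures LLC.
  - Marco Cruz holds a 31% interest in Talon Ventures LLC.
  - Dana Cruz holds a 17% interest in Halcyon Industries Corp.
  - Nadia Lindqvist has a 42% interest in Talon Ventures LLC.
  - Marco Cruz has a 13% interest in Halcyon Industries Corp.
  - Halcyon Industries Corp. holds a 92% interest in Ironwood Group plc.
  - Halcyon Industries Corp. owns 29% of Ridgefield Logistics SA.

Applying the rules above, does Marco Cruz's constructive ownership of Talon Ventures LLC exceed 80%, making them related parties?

No

By spousal attribution (R3), Marco Cruz is treated as also owning Dana Cruz's interest in Halcyon Industries Corp, giving 13% + 17% = 30%.
Chain via Halcyon Industries Corp. → Ironwood Group plc (R2): 30% × 92% × 18% = 4.968% of Talon Ventures LLC.
Direct interest in Talon Ventures LLC: 31%.
Aggregating (R1): 4.968% + 31% = 35.968%.
35.968% does not exceed the 80% threshold, so Marco is not a related party to Talon Ventures LLC.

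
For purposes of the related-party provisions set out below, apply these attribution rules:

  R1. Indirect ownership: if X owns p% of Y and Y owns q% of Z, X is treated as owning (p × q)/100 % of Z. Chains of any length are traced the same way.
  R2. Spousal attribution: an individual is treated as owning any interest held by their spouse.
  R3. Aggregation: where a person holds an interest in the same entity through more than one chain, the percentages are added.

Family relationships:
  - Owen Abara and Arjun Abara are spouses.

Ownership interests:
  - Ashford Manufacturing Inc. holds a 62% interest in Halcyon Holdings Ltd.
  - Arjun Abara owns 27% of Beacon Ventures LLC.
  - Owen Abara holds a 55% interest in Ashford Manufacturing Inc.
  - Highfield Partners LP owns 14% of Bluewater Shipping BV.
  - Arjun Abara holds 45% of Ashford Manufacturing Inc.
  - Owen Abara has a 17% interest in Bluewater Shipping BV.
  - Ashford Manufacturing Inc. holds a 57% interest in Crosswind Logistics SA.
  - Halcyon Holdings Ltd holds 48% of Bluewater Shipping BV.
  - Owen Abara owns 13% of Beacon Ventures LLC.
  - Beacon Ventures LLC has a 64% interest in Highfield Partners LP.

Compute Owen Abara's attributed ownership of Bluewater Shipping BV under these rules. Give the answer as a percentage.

By spousal attribution (R2), Owen Abara is treated as also owning Arjun Abara's interest in Beacon Ventures LLC, giving 13% + 27% = 40%.
By spousal attribution (R2), Owen Abara is treated as also owning Arjun Abara's interest in Ashford Manufacturing Inc, giving 55% + 45% = 100%.
Chain via Beacon Ventures LLC → Highfield Partners LP (R1): 40% × 64% × 14% = 3.584% of Bluewater Shipping BV.
Chain via Ashford Manufacturing Inc. → Halcyon Holdings Ltd (R1): 100% × 62% × 48% = 29.76% of Bluewater Shipping BV.
Direct interest in Bluewater Shipping BV: 17%.
Aggregating (R3): 3.584% + 29.76% + 17% = 50.344%.

50.344%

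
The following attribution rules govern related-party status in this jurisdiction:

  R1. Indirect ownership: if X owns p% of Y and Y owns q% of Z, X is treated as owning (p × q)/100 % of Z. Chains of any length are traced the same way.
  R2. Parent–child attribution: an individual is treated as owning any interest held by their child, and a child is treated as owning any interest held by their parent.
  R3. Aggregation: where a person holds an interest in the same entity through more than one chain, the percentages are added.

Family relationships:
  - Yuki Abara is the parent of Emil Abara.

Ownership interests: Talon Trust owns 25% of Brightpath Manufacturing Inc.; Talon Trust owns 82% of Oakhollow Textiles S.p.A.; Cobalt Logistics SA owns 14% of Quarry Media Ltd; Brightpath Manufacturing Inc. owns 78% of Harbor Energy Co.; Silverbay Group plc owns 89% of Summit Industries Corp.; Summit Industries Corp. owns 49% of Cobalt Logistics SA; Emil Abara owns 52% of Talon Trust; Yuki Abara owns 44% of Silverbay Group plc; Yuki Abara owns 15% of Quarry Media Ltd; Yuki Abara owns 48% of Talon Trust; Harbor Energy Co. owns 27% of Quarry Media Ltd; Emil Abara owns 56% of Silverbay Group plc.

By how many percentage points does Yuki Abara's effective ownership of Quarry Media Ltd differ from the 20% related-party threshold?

By parent–child attribution (R2), Yuki Abara is treated as also owning Emil Abara's interest in Talon Trust, giving 48% + 52% = 100%.
By parent–child attribution (R2), Yuki Abara is treated as also owning Emil Abara's interest in Silverbay Group plc, giving 44% + 56% = 100%.
Chain via Talon Trust → Brightpath Manufacturing Inc. → Harbor Energy Co. (R1): 100% × 25% × 78% × 27% = 5.265% of Quarry Media Ltd.
Chain via Silverbay Group plc → Summit Industries Corp. → Cobalt Logistics SA (R1): 100% × 89% × 49% × 14% = 6.1054% of Quarry Media Ltd.
Direct interest in Quarry Media Ltd: 15%.
Aggregating (R3): 5.265% + 6.1054% + 15% = 26.3704%.
26.3704% exceeds the 20% threshold by 6.3704 percentage points.

6.3704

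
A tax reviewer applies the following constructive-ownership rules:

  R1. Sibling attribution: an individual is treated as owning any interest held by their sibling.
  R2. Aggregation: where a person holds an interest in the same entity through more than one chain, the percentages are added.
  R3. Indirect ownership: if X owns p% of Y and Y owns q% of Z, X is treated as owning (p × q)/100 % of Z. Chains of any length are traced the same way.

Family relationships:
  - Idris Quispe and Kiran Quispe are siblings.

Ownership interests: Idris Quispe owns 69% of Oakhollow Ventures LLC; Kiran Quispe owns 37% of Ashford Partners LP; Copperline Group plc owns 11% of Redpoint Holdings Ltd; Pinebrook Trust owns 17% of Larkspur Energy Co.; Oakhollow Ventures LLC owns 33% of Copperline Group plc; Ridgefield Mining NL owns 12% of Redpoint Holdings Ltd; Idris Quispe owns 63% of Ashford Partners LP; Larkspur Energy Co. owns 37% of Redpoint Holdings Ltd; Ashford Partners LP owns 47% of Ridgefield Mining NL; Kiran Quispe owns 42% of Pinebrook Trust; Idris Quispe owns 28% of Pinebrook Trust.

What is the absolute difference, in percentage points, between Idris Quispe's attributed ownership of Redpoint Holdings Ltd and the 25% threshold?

By sibling attribution (R1), Idris Quispe is treated as also owning Kiran Quispe's interest in Pinebrook Trust, giving 28% + 42% = 70%.
By sibling attribution (R1), Idris Quispe is treated as also owning Kiran Quispe's interest in Ashford Partners LP, giving 63% + 37% = 100%.
Chain via Oakhollow Ventures LLC → Copperline Group plc (R3): 69% × 33% × 11% = 2.5047% of Redpoint Holdings Ltd.
Chain via Pinebrook Trust → Larkspur Energy Co. (R3): 70% × 17% × 37% = 4.403% of Redpoint Holdings Ltd.
Chain via Ashford Partners LP → Ridgefield Mining NL (R3): 100% × 47% × 12% = 5.64% of Redpoint Holdings Ltd.
Aggregating (R2): 2.5047% + 4.403% + 5.64% = 12.5477%.
12.5477% falls short of the 25% threshold by 12.4523 percentage points.

12.4523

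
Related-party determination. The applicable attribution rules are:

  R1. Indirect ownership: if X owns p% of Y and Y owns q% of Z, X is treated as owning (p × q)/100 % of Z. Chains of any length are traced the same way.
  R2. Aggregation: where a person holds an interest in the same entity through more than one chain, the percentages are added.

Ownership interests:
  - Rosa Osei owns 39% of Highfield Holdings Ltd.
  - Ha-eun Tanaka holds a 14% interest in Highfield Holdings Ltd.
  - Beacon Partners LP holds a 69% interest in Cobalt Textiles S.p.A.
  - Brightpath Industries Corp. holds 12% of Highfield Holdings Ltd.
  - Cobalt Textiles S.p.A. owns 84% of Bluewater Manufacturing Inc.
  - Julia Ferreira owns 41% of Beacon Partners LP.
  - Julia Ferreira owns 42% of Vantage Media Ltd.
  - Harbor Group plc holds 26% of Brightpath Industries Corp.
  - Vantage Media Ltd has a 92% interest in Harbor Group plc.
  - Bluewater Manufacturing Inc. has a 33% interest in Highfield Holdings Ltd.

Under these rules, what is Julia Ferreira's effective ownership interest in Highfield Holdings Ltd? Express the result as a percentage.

Chain via Beacon Partners LP → Cobalt Textiles S.p.A. → Bluewater Manufacturing Inc. (R1): 41% × 69% × 84% × 33% = 7.841988% of Highfield Holdings Ltd.
Chain via Vantage Media Ltd → Harbor Group plc → Brightpath Industries Corp. (R1): 42% × 92% × 26% × 12% = 1.205568% of Highfield Holdings Ltd.
Aggregating (R2): 7.841988% + 1.205568% = 9.047556%.

9.047556%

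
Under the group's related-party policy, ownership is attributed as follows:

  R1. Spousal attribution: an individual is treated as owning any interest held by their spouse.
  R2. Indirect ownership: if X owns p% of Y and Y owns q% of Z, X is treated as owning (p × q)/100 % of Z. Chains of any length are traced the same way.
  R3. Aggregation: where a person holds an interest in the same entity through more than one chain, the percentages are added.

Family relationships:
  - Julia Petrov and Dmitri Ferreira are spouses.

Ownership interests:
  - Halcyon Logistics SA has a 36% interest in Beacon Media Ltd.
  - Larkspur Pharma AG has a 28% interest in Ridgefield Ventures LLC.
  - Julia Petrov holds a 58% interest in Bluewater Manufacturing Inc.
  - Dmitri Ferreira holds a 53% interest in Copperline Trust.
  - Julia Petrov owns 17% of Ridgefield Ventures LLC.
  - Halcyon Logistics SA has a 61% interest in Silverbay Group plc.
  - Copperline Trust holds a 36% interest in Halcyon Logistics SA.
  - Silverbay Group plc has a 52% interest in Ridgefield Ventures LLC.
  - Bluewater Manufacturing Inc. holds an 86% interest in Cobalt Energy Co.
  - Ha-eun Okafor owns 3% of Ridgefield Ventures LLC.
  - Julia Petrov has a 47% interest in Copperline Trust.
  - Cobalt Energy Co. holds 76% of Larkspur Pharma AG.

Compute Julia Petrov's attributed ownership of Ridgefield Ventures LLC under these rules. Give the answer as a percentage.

39.033664%

By spousal attribution (R1), Julia Petrov is treated as also owning Dmitri Ferreira's interest in Copperline Trust, giving 47% + 53% = 100%.
Chain via Copperline Trust → Halcyon Logistics SA → Silverbay Group plc (R2): 100% × 36% × 61% × 52% = 11.4192% of Ridgefield Ventures LLC.
Chain via Bluewater Manufacturing Inc. → Cobalt Energy Co. → Larkspur Pharma AG (R2): 58% × 86% × 76% × 28% = 10.614464% of Ridgefield Ventures LLC.
Direct interest in Ridgefield Ventures LLC: 17%.
Aggregating (R3): 11.4192% + 10.614464% + 17% = 39.033664%.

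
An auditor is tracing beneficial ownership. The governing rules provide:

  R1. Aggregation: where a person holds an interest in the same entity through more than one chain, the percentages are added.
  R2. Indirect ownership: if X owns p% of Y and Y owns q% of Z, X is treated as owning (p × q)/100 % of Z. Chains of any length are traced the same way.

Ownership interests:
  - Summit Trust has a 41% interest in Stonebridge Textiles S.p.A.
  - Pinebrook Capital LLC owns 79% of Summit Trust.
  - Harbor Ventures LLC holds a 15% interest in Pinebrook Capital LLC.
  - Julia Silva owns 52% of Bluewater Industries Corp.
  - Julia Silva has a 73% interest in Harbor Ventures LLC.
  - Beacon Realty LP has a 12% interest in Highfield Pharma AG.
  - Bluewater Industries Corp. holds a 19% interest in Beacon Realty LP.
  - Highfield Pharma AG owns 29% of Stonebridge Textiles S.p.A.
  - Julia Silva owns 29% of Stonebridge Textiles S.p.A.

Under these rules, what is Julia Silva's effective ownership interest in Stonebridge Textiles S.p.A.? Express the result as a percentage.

Chain via Bluewater Industries Corp. → Beacon Realty LP → Highfield Pharma AG (R2): 52% × 19% × 12% × 29% = 0.343824% of Stonebridge Textiles S.p.A.
Chain via Harbor Ventures LLC → Pinebrook Capital LLC → Summit Trust (R2): 73% × 15% × 79% × 41% = 3.546705% of Stonebridge Textiles S.p.A.
Direct interest in Stonebridge Textiles S.p.A: 29%.
Aggregating (R1): 0.343824% + 3.546705% + 29% = 32.890529%.

32.890529%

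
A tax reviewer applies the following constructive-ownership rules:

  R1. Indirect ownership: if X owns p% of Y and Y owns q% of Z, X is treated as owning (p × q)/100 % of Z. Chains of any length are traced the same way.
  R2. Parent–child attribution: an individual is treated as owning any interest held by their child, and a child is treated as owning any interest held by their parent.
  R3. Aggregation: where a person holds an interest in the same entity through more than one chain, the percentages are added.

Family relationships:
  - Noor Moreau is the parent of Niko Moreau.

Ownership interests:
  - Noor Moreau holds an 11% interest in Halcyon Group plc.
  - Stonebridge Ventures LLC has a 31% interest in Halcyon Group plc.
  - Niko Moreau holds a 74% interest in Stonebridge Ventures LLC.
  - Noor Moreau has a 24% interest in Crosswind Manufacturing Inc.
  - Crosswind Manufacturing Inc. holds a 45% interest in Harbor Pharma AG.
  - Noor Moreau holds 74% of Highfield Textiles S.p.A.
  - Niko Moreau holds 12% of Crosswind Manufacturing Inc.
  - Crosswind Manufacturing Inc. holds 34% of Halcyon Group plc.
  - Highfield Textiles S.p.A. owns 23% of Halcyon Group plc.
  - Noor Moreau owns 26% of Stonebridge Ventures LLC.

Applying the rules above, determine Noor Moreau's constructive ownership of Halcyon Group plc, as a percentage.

By parent–child attribution (R2), Noor Moreau is treated as also owning Niko Moreau's interest in Crosswind Manufacturing Inc, giving 24% + 12% = 36%.
By parent–child attribution (R2), Noor Moreau is treated as also owning Niko Moreau's interest in Stonebridge Ventures LLC, giving 26% + 74% = 100%.
Chain via Crosswind Manufacturing Inc. (R1): 36% × 34% = 12.24% of Halcyon Group plc.
Chain via Highfield Textiles S.p.A. (R1): 74% × 23% = 17.02% of Halcyon Group plc.
Chain via Stonebridge Ventures LLC (R1): 100% × 31% = 31% of Halcyon Group plc.
Direct interest in Halcyon Group plc: 11%.
Aggregating (R3): 12.24% + 17.02% + 31% + 11% = 71.26%.

71.26%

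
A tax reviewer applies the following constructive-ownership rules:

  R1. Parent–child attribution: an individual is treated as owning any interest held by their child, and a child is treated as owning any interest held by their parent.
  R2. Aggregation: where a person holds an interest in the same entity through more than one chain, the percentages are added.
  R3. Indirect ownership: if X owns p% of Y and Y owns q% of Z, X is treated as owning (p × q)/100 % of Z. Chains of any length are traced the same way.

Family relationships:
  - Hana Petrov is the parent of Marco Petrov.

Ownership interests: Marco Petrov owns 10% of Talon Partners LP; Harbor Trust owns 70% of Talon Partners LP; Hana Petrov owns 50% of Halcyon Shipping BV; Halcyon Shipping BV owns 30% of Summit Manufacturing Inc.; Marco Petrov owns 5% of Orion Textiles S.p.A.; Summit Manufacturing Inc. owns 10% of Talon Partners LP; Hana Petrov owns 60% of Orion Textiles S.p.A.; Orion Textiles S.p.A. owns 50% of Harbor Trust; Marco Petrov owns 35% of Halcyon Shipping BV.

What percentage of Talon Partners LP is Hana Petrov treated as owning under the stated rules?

35.3%

By parent–child attribution (R1), Hana Petrov is treated as also owning Marco Petrov's interest in Orion Textiles S.p.A, giving 60% + 5% = 65%.
By parent–child attribution (R1), Hana Petrov is treated as also owning Marco Petrov's interest in Halcyon Shipping BV, giving 50% + 35% = 85%.
By parent–child attribution (R1), Hana Petrov is treated as owning Marco Petrov's 10% interest in Talon Partners LP.
Chain via Orion Textiles S.p.A. → Harbor Trust (R3): 65% × 50% × 70% = 22.75% of Talon Partners LP.
Chain via Halcyon Shipping BV → Summit Manufacturing Inc. (R3): 85% × 30% × 10% = 2.55% of Talon Partners LP.
Direct interest in Talon Partners LP: 10%.
Aggregating (R2): 22.75% + 2.55% + 10% = 35.3%.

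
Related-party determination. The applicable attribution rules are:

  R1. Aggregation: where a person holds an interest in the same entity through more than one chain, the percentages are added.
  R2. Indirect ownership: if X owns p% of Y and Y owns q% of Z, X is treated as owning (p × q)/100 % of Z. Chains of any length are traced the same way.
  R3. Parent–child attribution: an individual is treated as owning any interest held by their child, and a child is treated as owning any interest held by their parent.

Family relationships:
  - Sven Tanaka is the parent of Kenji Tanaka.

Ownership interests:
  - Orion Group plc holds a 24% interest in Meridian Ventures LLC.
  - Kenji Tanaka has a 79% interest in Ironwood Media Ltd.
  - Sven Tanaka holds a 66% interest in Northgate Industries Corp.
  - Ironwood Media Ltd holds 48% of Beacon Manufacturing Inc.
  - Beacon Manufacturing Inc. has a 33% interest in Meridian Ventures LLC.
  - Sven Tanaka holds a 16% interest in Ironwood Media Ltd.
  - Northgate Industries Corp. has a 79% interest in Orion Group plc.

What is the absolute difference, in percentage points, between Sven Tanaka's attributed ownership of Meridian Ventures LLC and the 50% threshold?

22.4384

By parent–child attribution (R3), Sven Tanaka is treated as also owning Kenji Tanaka's interest in Ironwood Media Ltd, giving 16% + 79% = 95%.
Chain via Northgate Industries Corp. → Orion Group plc (R2): 66% × 79% × 24% = 12.5136% of Meridian Ventures LLC.
Chain via Ironwood Media Ltd → Beacon Manufacturing Inc. (R2): 95% × 48% × 33% = 15.048% of Meridian Ventures LLC.
Aggregating (R1): 12.5136% + 15.048% = 27.5616%.
27.5616% falls short of the 50% threshold by 22.4384 percentage points.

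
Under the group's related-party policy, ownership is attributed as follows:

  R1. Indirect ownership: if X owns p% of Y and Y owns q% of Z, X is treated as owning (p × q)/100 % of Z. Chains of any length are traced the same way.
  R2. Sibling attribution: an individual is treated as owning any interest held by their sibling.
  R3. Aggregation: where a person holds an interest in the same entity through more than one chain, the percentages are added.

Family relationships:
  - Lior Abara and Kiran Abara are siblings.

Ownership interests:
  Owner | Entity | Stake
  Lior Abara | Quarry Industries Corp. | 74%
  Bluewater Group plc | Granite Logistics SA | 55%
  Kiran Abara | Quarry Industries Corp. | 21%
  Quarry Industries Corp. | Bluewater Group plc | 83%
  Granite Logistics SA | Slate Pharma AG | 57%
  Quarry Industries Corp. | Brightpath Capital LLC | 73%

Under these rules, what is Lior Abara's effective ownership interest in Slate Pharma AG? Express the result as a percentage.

24.719475%

By sibling attribution (R2), Lior Abara is treated as also owning Kiran Abara's interest in Quarry Industries Corp, giving 74% + 21% = 95%.
Chain via Quarry Industries Corp. → Bluewater Group plc → Granite Logistics SA (R1): 95% × 83% × 55% × 57% = 24.719475% of Slate Pharma AG.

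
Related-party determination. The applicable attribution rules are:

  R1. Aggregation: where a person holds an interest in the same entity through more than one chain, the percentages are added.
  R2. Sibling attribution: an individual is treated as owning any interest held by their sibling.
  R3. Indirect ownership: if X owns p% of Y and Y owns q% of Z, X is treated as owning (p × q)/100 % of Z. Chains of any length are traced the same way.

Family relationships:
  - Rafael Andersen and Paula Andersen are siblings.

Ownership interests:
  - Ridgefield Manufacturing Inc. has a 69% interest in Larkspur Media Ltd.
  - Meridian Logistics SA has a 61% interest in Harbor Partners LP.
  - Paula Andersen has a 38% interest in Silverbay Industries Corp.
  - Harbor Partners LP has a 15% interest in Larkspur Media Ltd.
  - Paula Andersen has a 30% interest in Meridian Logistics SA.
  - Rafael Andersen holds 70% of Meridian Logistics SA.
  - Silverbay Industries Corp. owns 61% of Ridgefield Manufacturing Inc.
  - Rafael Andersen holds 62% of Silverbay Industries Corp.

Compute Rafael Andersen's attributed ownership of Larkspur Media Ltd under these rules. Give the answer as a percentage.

51.24%

By sibling attribution (R2), Rafael Andersen is treated as also owning Paula Andersen's interest in Meridian Logistics SA, giving 70% + 30% = 100%.
By sibling attribution (R2), Rafael Andersen is treated as also owning Paula Andersen's interest in Silverbay Industries Corp, giving 62% + 38% = 100%.
Chain via Meridian Logistics SA → Harbor Partners LP (R3): 100% × 61% × 15% = 9.15% of Larkspur Media Ltd.
Chain via Silverbay Industries Corp. → Ridgefield Manufacturing Inc. (R3): 100% × 61% × 69% = 42.09% of Larkspur Media Ltd.
Aggregating (R1): 9.15% + 42.09% = 51.24%.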